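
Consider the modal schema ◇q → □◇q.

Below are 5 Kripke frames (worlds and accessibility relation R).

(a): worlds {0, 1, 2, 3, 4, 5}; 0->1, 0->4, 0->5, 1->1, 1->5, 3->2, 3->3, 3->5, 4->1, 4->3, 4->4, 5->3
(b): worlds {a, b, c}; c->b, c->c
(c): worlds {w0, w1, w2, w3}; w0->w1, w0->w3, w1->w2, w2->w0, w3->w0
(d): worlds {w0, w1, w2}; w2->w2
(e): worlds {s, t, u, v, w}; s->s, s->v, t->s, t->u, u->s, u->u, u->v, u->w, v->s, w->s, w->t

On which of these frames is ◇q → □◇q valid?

This is the axiom for the Euclidean property; its first-order frame correspondent is ∀x ∀y ∀z (Rxy ∧ Rxz → Ryz).
(a): fails — R01 and R04 but not R14.
(b): fails — Rcb and Rcc but not Rbc.
(c): fails — Rw0w1 and Rw0w1 but not Rw1w1.
(d): holds.
(e): fails — Rsv and Rsv but not Rvv.
Valid on: (d).

(d)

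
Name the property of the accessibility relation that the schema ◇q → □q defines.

Suppose ◇q→□q is valid. Take Rxy, Rxz and set V(q)={y}. Then ◇q at x, so □q at x, so q at z, i.e. z=y.

partial functionality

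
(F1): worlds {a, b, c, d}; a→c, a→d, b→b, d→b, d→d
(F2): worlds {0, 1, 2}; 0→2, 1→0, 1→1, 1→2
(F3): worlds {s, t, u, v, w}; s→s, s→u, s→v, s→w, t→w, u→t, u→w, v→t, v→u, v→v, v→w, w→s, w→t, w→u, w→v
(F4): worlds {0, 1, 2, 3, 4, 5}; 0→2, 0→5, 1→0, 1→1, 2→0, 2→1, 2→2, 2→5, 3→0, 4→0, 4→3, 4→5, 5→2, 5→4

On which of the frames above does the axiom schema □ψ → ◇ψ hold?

(F3), (F4)

This is the axiom for seriality; its first-order frame correspondent is ∀x ∃y Rxy.
(F1): fails — world c has no successor.
(F2): fails — world 2 has no successor.
(F3): holds.
(F4): holds.
Valid on: (F3), (F4).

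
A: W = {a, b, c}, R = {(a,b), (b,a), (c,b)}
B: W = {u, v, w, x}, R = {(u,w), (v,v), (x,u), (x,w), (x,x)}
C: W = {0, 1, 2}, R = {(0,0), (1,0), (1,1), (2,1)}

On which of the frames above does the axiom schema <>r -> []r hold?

This is the axiom for partial functionality; its first-order frame correspondent is forall x forall y forall z (Rxy & Rxz -> y = z).
A: holds.
B: fails — x sees both u and w.
C: fails — 1 sees both 0 and 1.
Valid on: A.

A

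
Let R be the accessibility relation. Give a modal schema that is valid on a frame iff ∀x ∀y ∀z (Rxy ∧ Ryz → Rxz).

A defining formula is □p → □□p (the 4 axiom).
Suppose □p→□□p is valid. Take Rxy, Ryz and set V(p)={w : Rxw}. Then □p at x, so □□p at x, so □p at y, so p at z, i.e. Rxz.

□p → □□p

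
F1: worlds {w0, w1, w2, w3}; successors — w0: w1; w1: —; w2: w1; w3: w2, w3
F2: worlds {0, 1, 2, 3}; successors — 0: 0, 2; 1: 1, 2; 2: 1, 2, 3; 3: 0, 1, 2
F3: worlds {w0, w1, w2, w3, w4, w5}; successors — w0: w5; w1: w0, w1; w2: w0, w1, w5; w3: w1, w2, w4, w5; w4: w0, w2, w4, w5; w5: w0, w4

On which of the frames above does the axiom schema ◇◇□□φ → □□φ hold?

none

This is the axiom for a generalized confluence (Geach) condition; its first-order frame correspondent is ∀x ∀y ∀z ((xR²y ∧ xR²z) → ∃w (yR²w ∧ z = w)).
F1: fails — w3R²w1, w3R²w1 but no w with w1R²w and w1=w.
F2: fails — 0R²1, 0R²0 but no w with 1R²w and 0=w.
F3: fails — w1R²w0, w1R²w1 but no w with w0R²w and w1=w.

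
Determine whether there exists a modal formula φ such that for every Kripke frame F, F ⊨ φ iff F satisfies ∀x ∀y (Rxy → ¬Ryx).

Modal frame validity is preserved under surjective bounded morphisms.
The 3-cycle (worlds s,t,u with s→t→u→s) is asymmetric. Mapping every world to a single reflexive point • is a surjective bounded morphism, and the reflexive point is not asymmetric (R•• but asymmetry requires ¬R••).
So the class is not modally definable.

Not definable by any modal formula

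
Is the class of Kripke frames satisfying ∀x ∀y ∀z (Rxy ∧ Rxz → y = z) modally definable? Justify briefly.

Yes, by ◇r → □r

This is a Sahlqvist condition; the CD axiom ◇r → □r defines it.
Suppose ◇r→□r is valid. Take Rxy, Rxz and set V(r)={y}. Then ◇r at x, so □r at x, so r at z, i.e. z=y.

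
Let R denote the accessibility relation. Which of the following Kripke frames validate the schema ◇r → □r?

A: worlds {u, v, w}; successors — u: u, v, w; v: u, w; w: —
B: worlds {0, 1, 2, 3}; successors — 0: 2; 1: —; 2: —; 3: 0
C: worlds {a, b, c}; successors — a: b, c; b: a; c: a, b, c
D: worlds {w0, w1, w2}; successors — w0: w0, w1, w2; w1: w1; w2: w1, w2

B

Frame correspondent (Sahlqvist): ∀x ∀y ∀z (Rxy ∧ Rxz → y = z) — i.e. partial functionality.
A: fails — u sees both u and v.
B: ✓.
C: fails — a sees both b and c.
D: fails — w0 sees both w0 and w1.
Valid on: B.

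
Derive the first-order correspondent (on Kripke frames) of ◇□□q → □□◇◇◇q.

∀x ∀y ∀z ((xRy ∧ xR²z) → ∃w (yR²w ∧ zR³w))

This is a Sahlqvist (Geach-type) schema ◇^1□^2q → □^2◇^3q.
Minimal-valuation argument: fix x; take any y with xR^1y and any z with xR^2z. Set V(q) to the set of worlds R-reachable from y in exactly 2 steps. Then □^2q holds at y, so the antecedent holds at x; validity forces ◇^3q at z, giving a w with zR^3w and yR^2w.
First-order correspondent: ∀x ∀y ∀z ((xRy ∧ xR²z) → ∃w (yR²w ∧ zR³w)).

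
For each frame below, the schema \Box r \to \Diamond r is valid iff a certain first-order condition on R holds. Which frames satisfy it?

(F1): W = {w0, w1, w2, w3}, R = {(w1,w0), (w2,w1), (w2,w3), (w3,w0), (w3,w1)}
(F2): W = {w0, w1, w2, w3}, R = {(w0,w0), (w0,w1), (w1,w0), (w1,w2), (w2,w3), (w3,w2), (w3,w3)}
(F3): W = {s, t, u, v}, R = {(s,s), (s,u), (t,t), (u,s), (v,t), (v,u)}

Frame correspondent (Sahlqvist): \forall x \exists y Rxy — i.e. seriality.
(F1): fails — world w0 has no successor.
(F2): condition met.
(F3): condition met.

(F2), (F3)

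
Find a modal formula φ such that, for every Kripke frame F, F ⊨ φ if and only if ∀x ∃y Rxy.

This is seriality; the standard corresponding axiom is D: □r → ◇r.

□r → ◇r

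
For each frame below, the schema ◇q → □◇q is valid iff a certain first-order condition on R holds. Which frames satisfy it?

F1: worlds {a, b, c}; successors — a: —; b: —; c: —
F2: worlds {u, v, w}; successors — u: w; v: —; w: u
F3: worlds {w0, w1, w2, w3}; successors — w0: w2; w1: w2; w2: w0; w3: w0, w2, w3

The schema corresponds to the Euclidean property: ∀x ∀y ∀z (Rxy ∧ Rxz → Ryz).
F1: ✓.
F2: fails — Ruw and Ruw but not Rww.
F3: fails — Rw0w2 and Rw0w2 but not Rw2w2.

F1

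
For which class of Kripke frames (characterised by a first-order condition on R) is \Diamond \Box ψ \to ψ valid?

Symmetry

Replacing ψ by ¬ψ and contraposing gives the equivalent schema ψ → □◇ψ.
Suppose ψ→□◇ψ is valid. Take Rxy and set V(ψ)={x}. Then ψ at x, so □◇ψ at x, so ◇ψ at y, so some z with Ryz has ψ; z=x, i.e. Ryx.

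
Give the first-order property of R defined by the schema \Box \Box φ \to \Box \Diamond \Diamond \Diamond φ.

This is a Sahlqvist (Geach-type) schema ◇^0□^2φ → □^1◇^3φ.
Minimal-valuation argument: fix x; take any y with xR^0y and any z with xR^1z. Set V(φ) to the set of worlds R-reachable from y in exactly 2 steps. Then □^2φ holds at y, so the antecedent holds at x; validity forces ◇^3φ at z, giving a w with zR^3w and yR^2w.
First-order correspondent: \forall x \forall z (xRz \to \exists w (x R^2 w \wedge z R^3 w)).

\forall x \forall z (xRz \to \exists w (x R^2 w \wedge z R^3 w))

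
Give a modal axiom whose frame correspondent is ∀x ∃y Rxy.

A defining formula is □p → ◇p (the D axiom).
Suppose □p→◇p is valid. At any x set V(p)=W. Then □p at x, so ◇p at x, so x has a successor.

□p → ◇p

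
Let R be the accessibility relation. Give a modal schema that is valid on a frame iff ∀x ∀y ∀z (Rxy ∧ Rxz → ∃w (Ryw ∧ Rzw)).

This is convergence; the standard corresponding axiom is .2: ◇□q → □◇q.
Suppose ◇□q→□◇q is valid. Take Rxy, Rxz and set V(q)={w : Ryw}. Then □q at y so ◇□q at x, so □◇q at x, so ◇q at z, giving w with Rzw and Ryw.

◇□q → □◇q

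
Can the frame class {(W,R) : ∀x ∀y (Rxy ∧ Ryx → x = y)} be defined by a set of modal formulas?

Modal frame validity is preserved under surjective bounded morphisms.
The 4-cycle (worlds 0,1,2,3 with 0→1→2→3→0) is antisymmetric. Sending even-indexed worlds to • and odd-indexed worlds to ∘ is a surjective bounded morphism onto the two-world frame with •↔∘, which is not antisymmetric.
Hence antisymmetry is not modally definable.

Not definable by any modal formula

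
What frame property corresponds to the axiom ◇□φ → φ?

Replacing φ by ¬φ and contraposing gives the equivalent schema φ → □◇φ.
Suppose φ→□◇φ is valid. Take Rxy and set V(φ)={x}. Then φ at x, so □◇φ at x, so ◇φ at y, so some z with Ryz has φ; z=x, i.e. Ryx.

Symmetry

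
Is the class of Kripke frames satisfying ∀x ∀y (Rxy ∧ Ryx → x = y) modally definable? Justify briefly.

Modal frame validity is preserved under surjective bounded morphisms.
The 6-cycle (worlds a,b,c,d,e,f with a→b→c→d→e→f→a) is antisymmetric. Sending even-indexed worlds to s and odd-indexed worlds to t is a surjective bounded morphism onto the two-world frame with s↔t, which is not antisymmetric.
So the class is not modally definable.

No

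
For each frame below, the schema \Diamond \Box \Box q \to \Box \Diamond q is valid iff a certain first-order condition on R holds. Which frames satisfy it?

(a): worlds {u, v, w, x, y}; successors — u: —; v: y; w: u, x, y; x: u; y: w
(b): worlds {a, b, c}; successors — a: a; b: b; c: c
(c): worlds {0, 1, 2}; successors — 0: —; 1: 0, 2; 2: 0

Frame correspondent (Sahlqvist): \forall x \forall y \forall z ((xRy \wedge xRz) \to \exists w (y R^2 w \wedge zRw)) — i.e. a generalized confluence (Geach) condition.
(a): fails — vRy, vRy but no t with yR²t and yRt.
(b): ✓.
(c): fails — 1R0, 1R0 but no w with 0R²w and 0Rw.
Valid on: (b).

(b)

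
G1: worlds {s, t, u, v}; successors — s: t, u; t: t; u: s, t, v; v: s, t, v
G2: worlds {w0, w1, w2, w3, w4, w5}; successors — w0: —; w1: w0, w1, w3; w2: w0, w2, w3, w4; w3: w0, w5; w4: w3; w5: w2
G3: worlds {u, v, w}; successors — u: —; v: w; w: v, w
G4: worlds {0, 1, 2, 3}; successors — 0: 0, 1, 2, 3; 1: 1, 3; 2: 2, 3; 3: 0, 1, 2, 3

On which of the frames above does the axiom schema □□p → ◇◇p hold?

G1, G4

Frame correspondent (Sahlqvist): ∀x ∃w (xR²w ∧ xR²w) — i.e. a generalized confluence (Geach) condition.
G1: ✓.
G2: fails — at w0 but no w with w0R²w and w0R²w.
G3: fails — at u but no t with uR²t and uR²t.
G4: ✓.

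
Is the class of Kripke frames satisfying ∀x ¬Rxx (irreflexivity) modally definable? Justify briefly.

If a class were modally definable it would be closed under surjective bounded morphisms (Goldblatt–Thomason).
The 5-cycle (worlds w0,w1,w2,w3,w4 with w0→w1→w2→w3→w4→w0) is irreflexive, and the map sending every world to a single reflexive point • is a surjective bounded morphism (forth: every edge maps to (•,•); back: every world has a successor). So any modal formula valid on the 5-cycle is also valid on the reflexive point, which is not irreflexive.
So no modal formula (or set of formulas) defines exactly the irreflexive frames.

No — not modally definable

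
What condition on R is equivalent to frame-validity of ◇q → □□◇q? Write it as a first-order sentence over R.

∀x ∀y ∀z ((xRy ∧ xR²z) → ∃w (y = w ∧ zRw))

This is a Sahlqvist (Geach-type) schema ◇^1□^0q → □^2◇^1q.
First-order correspondent: ∀x ∀y ∀z ((xRy ∧ xR²z) → ∃w (y = w ∧ zRw)).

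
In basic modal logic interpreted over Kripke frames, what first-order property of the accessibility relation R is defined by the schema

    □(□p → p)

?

shift-reflexivity

Suppose □(□p→p) is valid. Take Rxy and set V(p)={w : Ryw}. Then at y, □p holds; since □(□p→p) at x, □p→p at y, so p at y, i.e. Ryy.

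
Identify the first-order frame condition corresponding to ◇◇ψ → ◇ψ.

transitivity: ∀x ∀y ∀z (Rxy ∧ Ryz → Rxz)

Replacing ψ by ¬ψ and contraposing gives the equivalent schema □ψ → □□ψ.
Suppose □ψ→□□ψ is valid. Take Rxy, Ryz and set V(ψ)={w : Rxw}. Then □ψ at x, so □□ψ at x, so □ψ at y, so ψ at z, i.e. Rxz.
Conversely, any frame satisfying ∀x ∀y ∀z (Rxy ∧ Ryz → Rxz) validates the schema.
Frame condition: ∀x ∀y ∀z (Rxy ∧ Ryz → Rxz).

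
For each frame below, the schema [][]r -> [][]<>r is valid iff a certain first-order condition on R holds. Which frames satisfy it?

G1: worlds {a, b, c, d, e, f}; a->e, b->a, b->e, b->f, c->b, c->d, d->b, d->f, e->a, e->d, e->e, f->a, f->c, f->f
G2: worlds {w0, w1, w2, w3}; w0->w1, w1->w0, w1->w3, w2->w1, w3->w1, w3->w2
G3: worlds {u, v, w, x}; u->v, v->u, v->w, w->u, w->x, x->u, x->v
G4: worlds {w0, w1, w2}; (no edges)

The schema corresponds to a generalized confluence (Geach) condition: forall x forall z (x R^2 z -> exists w (x R^2 w & zRw)).
G1: fails — aR²d but no w with aR²w and dRw.
G2: fails — w0R²w0 but no w with w0R²w and w0Rw.
G3: fails — uR²u but no t with uR²t and uRt.
G4: satisfies the condition.

G4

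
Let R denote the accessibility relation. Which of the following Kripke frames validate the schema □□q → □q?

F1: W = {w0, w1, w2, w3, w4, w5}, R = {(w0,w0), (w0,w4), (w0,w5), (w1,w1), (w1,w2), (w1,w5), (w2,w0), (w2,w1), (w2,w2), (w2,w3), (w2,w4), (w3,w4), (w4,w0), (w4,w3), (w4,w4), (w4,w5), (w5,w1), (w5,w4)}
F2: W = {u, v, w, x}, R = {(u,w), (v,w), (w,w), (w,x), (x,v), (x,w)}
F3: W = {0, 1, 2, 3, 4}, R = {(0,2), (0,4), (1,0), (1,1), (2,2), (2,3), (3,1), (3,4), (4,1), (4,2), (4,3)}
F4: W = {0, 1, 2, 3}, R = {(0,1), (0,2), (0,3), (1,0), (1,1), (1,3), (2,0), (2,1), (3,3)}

F1

This is the axiom for density; its first-order frame correspondent is ∀x ∀y (Rxy → ∃z (Rxz ∧ Rzy)).
F1: holds.
F2: fails — Rxv but no z with Rxz and Rzv.
F3: fails — R34 but no z with R3z and Rz4.
F4: fails — R02 but no z with R0z and Rz2.
Valid on: F1.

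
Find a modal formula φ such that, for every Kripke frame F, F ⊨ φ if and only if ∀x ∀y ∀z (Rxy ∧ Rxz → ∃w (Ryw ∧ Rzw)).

◇□p → □◇p

This is convergence; the standard corresponding axiom is .2: ◇□p → □◇p.
Suppose ◇□p→□◇p is valid. Take Rxy, Rxz and set V(p)={w : Ryw}. Then □p at y so ◇□p at x, so □◇p at x, so ◇p at z, giving w with Rzw and Ryw.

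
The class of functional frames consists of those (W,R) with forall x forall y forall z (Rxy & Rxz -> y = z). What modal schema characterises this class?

The condition is partial functionality. The CD schema ◇p → □p defines it.
Suppose ◇p→□p is valid. Take Rxy, Rxz and set V(p)={y}. Then ◇p at x, so □p at x, so p at z, i.e. z=y.

◇p → □p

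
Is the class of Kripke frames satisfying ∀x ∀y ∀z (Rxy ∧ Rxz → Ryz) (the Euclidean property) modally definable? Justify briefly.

Yes — defined by ◇p → □◇p

This is a Sahlqvist condition; the 5 axiom ◇p → □◇p defines it.
Suppose ◇p→□◇p is valid. Take Rxy, Rxz and set V(p)={y}. Then ◇p at x, so □◇p at x, so ◇p at z, so some w with Rzw has p; w=y, i.e. Rzy. By symmetry of the argument, Ryz.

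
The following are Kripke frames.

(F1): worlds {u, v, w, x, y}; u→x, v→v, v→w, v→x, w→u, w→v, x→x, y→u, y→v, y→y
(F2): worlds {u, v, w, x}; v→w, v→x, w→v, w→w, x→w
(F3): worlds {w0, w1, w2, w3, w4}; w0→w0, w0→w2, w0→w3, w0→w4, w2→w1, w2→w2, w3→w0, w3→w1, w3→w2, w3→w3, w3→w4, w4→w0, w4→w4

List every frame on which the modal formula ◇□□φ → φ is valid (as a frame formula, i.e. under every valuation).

(F2)

This is the axiom for a generalized confluence (Geach) condition; its first-order frame correspondent is ∀x ∀y (xRy → ∃w (yR²w ∧ x = w)).
(F1): fails — uRx but no t with xR²t and u=t.
(F2): holds.
(F3): fails — w0Rw2 but no w with w2R²w and w0=w.
Valid on: (F2).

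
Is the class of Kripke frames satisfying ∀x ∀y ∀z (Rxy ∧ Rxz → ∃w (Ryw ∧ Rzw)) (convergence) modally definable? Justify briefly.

This is a Sahlqvist condition; the .2 axiom ◇□p → □◇p defines it.
Suppose ◇□p→□◇p is valid. Take Rxy, Rxz and set V(p)={w : Ryw}. Then □p at y so ◇□p at x, so □◇p at x, so ◇p at z, giving w with Rzw and Ryw.

Yes, by ◇□p → □◇p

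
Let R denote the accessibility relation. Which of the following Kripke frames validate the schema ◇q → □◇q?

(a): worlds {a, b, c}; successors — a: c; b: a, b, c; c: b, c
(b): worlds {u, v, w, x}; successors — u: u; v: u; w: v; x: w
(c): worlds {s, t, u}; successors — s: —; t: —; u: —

(c)

The schema corresponds to the Euclidean property: ∀x ∀y ∀z (Rxy ∧ Rxz → Ryz).
(a): fails — Rbc and Rba but not Rca.
(b): fails — Rwv and Rwv but not Rvv.
(c): condition met.
Valid on: (c).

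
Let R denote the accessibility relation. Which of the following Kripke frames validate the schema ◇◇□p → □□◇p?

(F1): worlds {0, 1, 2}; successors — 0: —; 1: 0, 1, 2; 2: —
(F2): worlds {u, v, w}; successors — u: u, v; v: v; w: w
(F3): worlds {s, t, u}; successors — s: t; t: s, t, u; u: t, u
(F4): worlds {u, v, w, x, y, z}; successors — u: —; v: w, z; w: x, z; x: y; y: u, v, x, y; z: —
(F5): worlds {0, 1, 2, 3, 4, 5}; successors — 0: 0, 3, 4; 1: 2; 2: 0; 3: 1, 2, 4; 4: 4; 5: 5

(F2), (F3)

The schema corresponds to a generalized confluence (Geach) condition: ∀x ∀y ∀z ((xR²y ∧ xR²z) → ∃w (yRw ∧ zRw)).
(F1): fails — 1R²0, 1R²0 but no w with 0Rw and 0Rw.
(F2): satisfies the condition.
(F3): satisfies the condition.
(F4): fails — vR²x, vR²z but no t with xRt and zRt.
(F5): fails — 0R²0, 0R²1 but no w with 0Rw and 1Rw.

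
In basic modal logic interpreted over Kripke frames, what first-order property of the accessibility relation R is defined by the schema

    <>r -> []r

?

partial functionality

Suppose ◇r→□r is valid. Take Rxy, Rxz and set V(r)={y}. Then ◇r at x, so □r at x, so r at z, i.e. z=y.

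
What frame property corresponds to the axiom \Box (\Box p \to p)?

shift-reflexivity: \forall x \forall y (Rxy \to Ryy)

This schema is the T□ axiom.
It corresponds to shift-reflexivity: \forall x \forall y (Rxy \to Ryy).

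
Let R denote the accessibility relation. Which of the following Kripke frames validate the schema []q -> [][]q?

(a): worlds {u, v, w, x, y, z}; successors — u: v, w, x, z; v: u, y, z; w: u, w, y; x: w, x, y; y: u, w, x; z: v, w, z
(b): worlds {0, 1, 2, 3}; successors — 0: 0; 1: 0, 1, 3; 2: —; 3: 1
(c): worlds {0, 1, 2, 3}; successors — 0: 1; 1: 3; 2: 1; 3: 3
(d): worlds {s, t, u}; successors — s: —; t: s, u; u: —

This is the axiom for transitivity; its first-order frame correspondent is forall x forall y forall z (Rxy & Ryz -> Rxz).
(a): fails — Ruv and Rvu but not Ruu.
(b): fails — R31 and R10 but not R30.
(c): fails — R01 and R13 but not R03.
(d): holds.
Valid on: (d).

(d)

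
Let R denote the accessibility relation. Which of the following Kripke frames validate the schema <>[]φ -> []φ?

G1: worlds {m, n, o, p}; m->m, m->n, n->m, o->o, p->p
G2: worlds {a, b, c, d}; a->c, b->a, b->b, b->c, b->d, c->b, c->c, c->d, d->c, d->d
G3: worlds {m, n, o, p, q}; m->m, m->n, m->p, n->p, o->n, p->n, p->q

This is the axiom for the Euclidean property; its first-order frame correspondent is forall x forall y forall z (Rxy & Rxz -> Ryz).
G1: fails — Rmn and Rmn but not Rnn.
G2: fails — Rbc and Rba but not Rca.
G3: fails — Rmn and Rmm but not Rnm.

none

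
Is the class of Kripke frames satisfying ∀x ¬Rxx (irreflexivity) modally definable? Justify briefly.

No — not modally definable

Any modally definable frame class is closed under surjective bounded morphisms.
The 5-cycle (worlds a,b,c,d,e with a→b→c→d→e→a) is irreflexive, and the map sending every world to a single reflexive point • is a surjective bounded morphism (forth: every edge maps to (•,•); back: every world has a successor). So any modal formula valid on the 5-cycle is also valid on the reflexive point, which is not irreflexive.
So the class is not modally definable.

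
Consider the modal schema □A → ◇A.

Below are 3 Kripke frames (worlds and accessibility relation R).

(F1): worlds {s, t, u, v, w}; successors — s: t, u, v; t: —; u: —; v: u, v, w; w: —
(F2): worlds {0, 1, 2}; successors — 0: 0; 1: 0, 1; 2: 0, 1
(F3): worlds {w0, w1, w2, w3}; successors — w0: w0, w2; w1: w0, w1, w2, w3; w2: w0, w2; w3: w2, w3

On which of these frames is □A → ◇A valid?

(F2), (F3)

Frame correspondent (Sahlqvist): ∀x ∃y Rxy — i.e. seriality.
(F1): fails — world t has no successor.
(F2): condition met.
(F3): condition met.
Valid on: (F2), (F3).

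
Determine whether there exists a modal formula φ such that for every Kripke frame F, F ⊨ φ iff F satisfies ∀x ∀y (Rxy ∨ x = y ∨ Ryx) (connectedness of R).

If a class were modally definable it would be closed under disjoint unions (Goldblatt–Thomason).
Take 4 disjoint single-world reflexive frames: each is trivially connected, but their disjoint union has 4 worlds with no edge between distinct components, so it is not connected.
So the class is not modally definable.

Not definable by any modal formula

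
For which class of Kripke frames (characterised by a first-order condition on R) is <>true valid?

This is a form of the D axiom.
Its frame correspondent is seriality — forall x exists y Rxy.

seriality: forall x exists y Rxy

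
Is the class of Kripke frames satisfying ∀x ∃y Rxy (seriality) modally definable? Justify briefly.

The condition is seriality. A defining modal formula is □q → ◇q.
Suppose □q→◇q is valid. At any x set V(q)=W. Then □q at x, so ◇q at x, so x has a successor.

Yes — defined by □q → ◇q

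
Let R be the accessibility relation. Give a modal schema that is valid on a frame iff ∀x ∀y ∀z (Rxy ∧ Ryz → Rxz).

□p → □□p

This is transitivity; the standard corresponding axiom is 4: □p → □□p.
Suppose □p→□□p is valid. Take Rxy, Ryz and set V(p)={w : Rxw}. Then □p at x, so □□p at x, so □p at y, so p at z, i.e. Rxz.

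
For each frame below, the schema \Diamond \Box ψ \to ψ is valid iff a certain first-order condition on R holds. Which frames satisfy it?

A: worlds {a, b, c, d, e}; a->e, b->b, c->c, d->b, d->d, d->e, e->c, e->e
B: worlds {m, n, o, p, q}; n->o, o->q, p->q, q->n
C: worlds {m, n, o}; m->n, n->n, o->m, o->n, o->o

none

The schema corresponds to symmetry: \forall x \forall y (Rxy \to Ryx).
A: fails — Rae but not Rea.
B: fails — Rno but not Ron.
C: fails — Rom but not Rmo.
Valid on no frame.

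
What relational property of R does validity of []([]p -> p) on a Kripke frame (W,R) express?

Suppose □(□p→p) is valid. Take Rxy and set V(p)={w : Ryw}. Then at y, □p holds; since □(□p→p) at x, □p→p at y, so p at y, i.e. Ryy.
Conversely, on a frame with shift-reflexivity the schema holds at every world under every valuation.
Frame condition: forall x forall y (Rxy -> Ryy).

shift-reflexivity: forall x forall y (Rxy -> Ryy)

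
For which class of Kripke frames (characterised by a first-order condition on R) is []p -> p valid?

Suppose □p→p is valid. At any x set V(p)={w : Rxw}. Then □p holds at x, so p holds at x, i.e. Rxx.

reflexivity: forall x Rxx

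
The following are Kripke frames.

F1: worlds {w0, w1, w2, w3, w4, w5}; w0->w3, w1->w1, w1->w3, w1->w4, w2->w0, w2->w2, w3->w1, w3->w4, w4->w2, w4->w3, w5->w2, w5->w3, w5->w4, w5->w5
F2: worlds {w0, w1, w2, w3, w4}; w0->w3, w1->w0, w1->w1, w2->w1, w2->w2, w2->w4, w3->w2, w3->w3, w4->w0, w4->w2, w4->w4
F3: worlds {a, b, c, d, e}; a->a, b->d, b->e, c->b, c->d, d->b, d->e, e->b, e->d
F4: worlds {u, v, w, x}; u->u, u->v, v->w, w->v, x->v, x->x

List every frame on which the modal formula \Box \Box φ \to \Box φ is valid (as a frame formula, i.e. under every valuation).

F2, F3

This is the axiom for density; its first-order frame correspondent is \forall x \forall y (Rxy \to \exists z (Rxz \wedge Rzy)).
F1: fails — Rw4w3 but no z with Rw4z and Rzw3.
F2: ✓.
F3: ✓.
F4: fails — Rvw but no z with Rvz and Rzw.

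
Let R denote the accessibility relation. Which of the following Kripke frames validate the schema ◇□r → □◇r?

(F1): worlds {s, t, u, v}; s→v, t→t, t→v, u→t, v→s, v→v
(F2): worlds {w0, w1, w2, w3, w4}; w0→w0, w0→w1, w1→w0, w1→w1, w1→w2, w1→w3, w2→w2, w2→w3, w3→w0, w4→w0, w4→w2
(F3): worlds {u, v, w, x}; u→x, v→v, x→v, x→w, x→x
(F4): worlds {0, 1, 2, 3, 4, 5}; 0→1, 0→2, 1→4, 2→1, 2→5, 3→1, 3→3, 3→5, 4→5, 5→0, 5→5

Frame correspondent (Sahlqvist): ∀x ∀y ∀z (Rxy ∧ Rxz → ∃w (Ryw ∧ Rzw)) — i.e. convergence.
(F1): satisfies the condition.
(F2): fails — Rw1w2 and Rw1w0 but w2 and w0 have no common successor.
(F3): fails — Rxw and Rxw but w and w have no common successor.
(F4): fails — R02 and R01 but 2 and 1 have no common successor.
Valid on: (F1).

(F1)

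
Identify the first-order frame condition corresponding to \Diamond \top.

◇⊤ holds at w iff w has a successor, so frame-validity of ◇⊤ is exactly seriality. Equivalently via □q → ◇q:
Suppose □q→◇q is valid. At any x set V(q)=W. Then □q at x, so ◇q at x, so x has a successor.
Conversely, any frame satisfying \forall x \exists y Rxy validates the schema.
Frame condition: \forall x \exists y Rxy.

seriality: \forall x \exists y Rxy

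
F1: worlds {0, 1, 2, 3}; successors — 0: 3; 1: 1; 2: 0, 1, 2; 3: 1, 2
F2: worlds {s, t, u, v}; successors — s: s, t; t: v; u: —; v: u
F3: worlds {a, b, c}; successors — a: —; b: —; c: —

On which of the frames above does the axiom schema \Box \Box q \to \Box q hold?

F3

The schema corresponds to density: \forall x \forall y (Rxy \to \exists z (Rxz \wedge Rzy)).
F1: fails — R03 but no z with R0z and Rz3.
F2: fails — Rvu but no z with Rvz and Rzu.
F3: ✓.
Valid on: F3.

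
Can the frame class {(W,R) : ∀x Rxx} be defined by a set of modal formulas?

Definable; □q → q defines it

The condition is reflexivity. A defining modal formula is □q → q.
Suppose □q→q is valid. At any x set V(q)={w : Rxw}. Then □q holds at x, so q holds at x, i.e. Rxx.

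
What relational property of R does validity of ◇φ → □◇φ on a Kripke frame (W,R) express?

Suppose ◇φ→□◇φ is valid. Take Rxy, Rxz and set V(φ)={y}. Then ◇φ at x, so □◇φ at x, so ◇φ at z, so some w with Rzw has φ; w=y, i.e. Rzy. By symmetry of the argument, Ryz.
The converse is a direct semantic check.
So the correspondent is the Euclidean property.

The Euclidean property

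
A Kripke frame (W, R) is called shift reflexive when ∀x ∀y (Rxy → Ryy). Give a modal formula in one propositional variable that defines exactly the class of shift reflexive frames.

□(□s → s)

This is shift-reflexivity; the standard corresponding axiom is T□: □(□s → s).
Suppose □(□s→s) is valid. Take Rxy and set V(s)={w : Ryw}. Then at y, □s holds; since □(□s→s) at x, □s→s at y, so s at y, i.e. Ryy.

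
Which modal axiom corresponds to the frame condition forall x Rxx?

□r → r

A defining formula is □r → r (the T axiom).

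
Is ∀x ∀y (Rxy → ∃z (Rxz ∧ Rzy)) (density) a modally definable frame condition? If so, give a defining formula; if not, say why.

Definable; □□p → □p defines it

Yes: it is density, defined by the C4 schema □□p → □p.
Suppose □□p→□p is valid. Take Rxy and set V(p)={w : xR²w}. Then □□p at x, so □p at x, so p at y, i.e. ∃z(Rxz∧Rzy).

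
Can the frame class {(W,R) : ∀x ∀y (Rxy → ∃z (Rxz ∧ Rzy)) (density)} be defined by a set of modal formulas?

Yes — defined by □□p → □p

This is a Sahlqvist condition; the C4 axiom □□p → □p defines it.
Suppose □□p→□p is valid. Take Rxy and set V(p)={w : xR²w}. Then □□p at x, so □p at x, so p at y, i.e. ∃z(Rxz∧Rzy).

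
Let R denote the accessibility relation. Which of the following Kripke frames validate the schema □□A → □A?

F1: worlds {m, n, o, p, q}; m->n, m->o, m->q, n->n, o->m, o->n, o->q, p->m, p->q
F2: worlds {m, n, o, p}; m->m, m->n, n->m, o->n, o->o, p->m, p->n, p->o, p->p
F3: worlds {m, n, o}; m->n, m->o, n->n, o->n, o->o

Frame correspondent (Sahlqvist): ∀x ∀y (Rxy → ∃z (Rxz ∧ Rzy)) — i.e. density.
F1: fails — Rom but no z with Roz and Rzm.
F2: ✓.
F3: ✓.
Valid on: F2, F3.

F2, F3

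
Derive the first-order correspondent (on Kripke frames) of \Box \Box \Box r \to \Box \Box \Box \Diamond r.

This is a Sahlqvist (Geach-type) schema ◇^0□^3r → □^3◇^1r.
Minimal-valuation argument: fix x; take any y with xR^0y and any z with xR^3z. Set V(r) to the set of worlds R-reachable from y in exactly 3 steps. Then □^3r holds at y, so the antecedent holds at x; validity forces ◇^1r at z, giving a w with zR^1w and yR^3w.
First-order correspondent: \forall x \forall z (x R^3 z \to \exists w (x R^3 w \wedge zRw)).

\forall x \forall z (x R^3 z \to \exists w (x R^3 w \wedge zRw))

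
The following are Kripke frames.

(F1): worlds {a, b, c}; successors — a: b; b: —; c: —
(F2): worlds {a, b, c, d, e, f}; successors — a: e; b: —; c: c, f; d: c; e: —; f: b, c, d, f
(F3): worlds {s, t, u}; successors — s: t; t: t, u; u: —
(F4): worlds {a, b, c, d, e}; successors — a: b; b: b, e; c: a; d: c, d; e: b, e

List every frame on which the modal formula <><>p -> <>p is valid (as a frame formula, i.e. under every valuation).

(F1)

The schema corresponds to transitivity: forall x forall y forall z (Rxy & Ryz -> Rxz).
(F1): satisfies the condition.
(F2): fails — Rdc and Rcf but not Rdf.
(F3): fails — Rst and Rtu but not Rsu.
(F4): fails — Rdc and Rca but not Rda.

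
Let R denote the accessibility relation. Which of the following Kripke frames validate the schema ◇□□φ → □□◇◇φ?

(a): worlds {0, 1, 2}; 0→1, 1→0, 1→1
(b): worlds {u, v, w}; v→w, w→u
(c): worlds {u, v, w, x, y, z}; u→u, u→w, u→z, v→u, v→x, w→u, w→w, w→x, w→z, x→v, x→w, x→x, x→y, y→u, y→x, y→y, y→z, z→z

This is the axiom for a generalized confluence (Geach) condition; its first-order frame correspondent is ∀x ∀y ∀z ((xRy ∧ xR²z) → ∃w (yR²w ∧ zR²w)).
(a): satisfies the condition.
(b): fails — vRw, vR²u but no t with wR²t and uR²t.
(c): satisfies the condition.

(a), (c)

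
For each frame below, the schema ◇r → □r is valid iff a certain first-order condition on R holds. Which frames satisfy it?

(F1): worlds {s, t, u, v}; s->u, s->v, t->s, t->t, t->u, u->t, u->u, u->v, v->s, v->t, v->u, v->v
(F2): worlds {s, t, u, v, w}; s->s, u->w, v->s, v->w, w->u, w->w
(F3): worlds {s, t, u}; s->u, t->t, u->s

This is the axiom for partial functionality; its first-order frame correspondent is ∀x ∀y ∀z (Rxy ∧ Rxz → y = z).
(F1): fails — s sees both u and v.
(F2): fails — v sees both s and w.
(F3): satisfies the condition.
Valid on: (F3).

(F3)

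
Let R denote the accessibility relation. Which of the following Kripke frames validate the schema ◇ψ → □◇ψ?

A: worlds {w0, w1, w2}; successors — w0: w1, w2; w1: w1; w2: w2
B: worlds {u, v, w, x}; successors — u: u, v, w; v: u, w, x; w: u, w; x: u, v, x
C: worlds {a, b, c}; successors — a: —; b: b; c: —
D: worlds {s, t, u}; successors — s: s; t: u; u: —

The schema corresponds to the Euclidean property: ∀x ∀y ∀z (Rxy ∧ Rxz → Ryz).
A: fails — Rw0w1 and Rw0w2 but not Rw1w2.
B: fails — Ruv and Ruv but not Rvv.
C: ✓.
D: fails — Rtu and Rtu but not Ruu.
Valid on: C.

C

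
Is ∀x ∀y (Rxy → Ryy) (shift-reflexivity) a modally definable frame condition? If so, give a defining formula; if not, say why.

Yes — defined by □(□q → q)

Yes: it is shift-reflexivity, defined by the T□ schema □(□q → q).
Suppose □(□q→q) is valid. Take Rxy and set V(q)={w : Ryw}. Then at y, □q holds; since □(□q→q) at x, □q→q at y, so q at y, i.e. Ryy.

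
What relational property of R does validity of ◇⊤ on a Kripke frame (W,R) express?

seriality: ∀x ∃y Rxy

◇⊤ holds at w iff w has a successor, so frame-validity of ◇⊤ is exactly seriality. Equivalently via □r → ◇r:
Suppose □r→◇r is valid. At any x set V(r)=W. Then □r at x, so ◇r at x, so x has a successor.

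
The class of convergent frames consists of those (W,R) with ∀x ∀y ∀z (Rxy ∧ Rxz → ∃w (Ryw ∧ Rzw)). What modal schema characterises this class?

◇□p → □◇p

The condition is convergence. The .2 schema ◇□p → □◇p defines it.
Suppose ◇□p→□◇p is valid. Take Rxy, Rxz and set V(p)={w : Ryw}. Then □p at y so ◇□p at x, so □◇p at x, so ◇p at z, giving w with Rzw and Ryw.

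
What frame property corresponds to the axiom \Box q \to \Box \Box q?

This is the 4 axiom.
It corresponds to transitivity: \forall x \forall y \forall z (Rxy \wedge Ryz \to Rxz).

transitivity: \forall x \forall y \forall z (Rxy \wedge Ryz \to Rxz)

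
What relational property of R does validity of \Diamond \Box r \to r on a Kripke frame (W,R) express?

Replacing r by ¬r and contraposing gives the equivalent schema r → □◇r.
Suppose r→□◇r is valid. Take Rxy and set V(r)={x}. Then r at x, so □◇r at x, so ◇r at y, so some z with Ryz has r; z=x, i.e. Ryx.

symmetry: \forall x \forall y (Rxy \to Ryx)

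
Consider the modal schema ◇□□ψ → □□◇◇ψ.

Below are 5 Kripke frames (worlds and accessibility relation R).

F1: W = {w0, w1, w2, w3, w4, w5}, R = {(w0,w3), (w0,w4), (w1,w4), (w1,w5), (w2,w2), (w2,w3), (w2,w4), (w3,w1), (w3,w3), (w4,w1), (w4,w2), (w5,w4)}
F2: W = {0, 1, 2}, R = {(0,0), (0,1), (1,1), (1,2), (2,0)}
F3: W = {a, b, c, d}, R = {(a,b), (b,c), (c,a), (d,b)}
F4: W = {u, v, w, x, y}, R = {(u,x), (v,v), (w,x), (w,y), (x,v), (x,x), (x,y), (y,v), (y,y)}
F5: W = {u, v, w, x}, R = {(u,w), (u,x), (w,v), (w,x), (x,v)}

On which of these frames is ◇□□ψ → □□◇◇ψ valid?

F1, F2, F4

Frame correspondent (Sahlqvist): ∀x ∀y ∀z ((xRy ∧ xR²z) → ∃w (yR²w ∧ zR²w)) — i.e. a generalized confluence (Geach) condition.
F1: holds.
F2: holds.
F3: fails — aRb, aR²c but no w with bR²w and cR²w.
F4: holds.
F5: fails — uRw, uR²v but no t with wR²t and vR²t.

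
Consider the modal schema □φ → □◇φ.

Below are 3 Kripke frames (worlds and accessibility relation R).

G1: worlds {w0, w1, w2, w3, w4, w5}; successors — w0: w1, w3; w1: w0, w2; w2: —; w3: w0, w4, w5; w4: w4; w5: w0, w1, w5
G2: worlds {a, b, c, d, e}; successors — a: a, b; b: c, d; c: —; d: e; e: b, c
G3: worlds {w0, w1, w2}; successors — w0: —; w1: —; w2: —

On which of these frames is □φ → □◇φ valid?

The schema corresponds to a generalized confluence (Geach) condition: ∀x ∀z (xRz → ∃w (xRw ∧ zRw)).
G1: fails — w0Rw1 but no w with w0Rw and w1Rw.
G2: fails — aRb but no w with aRw and bRw.
G3: satisfies the condition.

G3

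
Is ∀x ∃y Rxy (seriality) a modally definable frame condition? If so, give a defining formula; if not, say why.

Yes — defined by □q → ◇q

The condition is seriality. A defining modal formula is □q → ◇q.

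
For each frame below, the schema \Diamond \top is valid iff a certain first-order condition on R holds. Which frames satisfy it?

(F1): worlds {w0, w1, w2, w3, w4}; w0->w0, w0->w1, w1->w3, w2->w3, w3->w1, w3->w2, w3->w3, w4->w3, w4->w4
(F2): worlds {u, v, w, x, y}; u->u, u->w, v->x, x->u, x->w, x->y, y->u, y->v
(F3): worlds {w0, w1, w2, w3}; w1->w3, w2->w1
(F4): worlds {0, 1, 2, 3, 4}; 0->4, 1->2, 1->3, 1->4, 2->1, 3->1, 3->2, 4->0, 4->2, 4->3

(F1), (F4)

This is the axiom for seriality; its first-order frame correspondent is \forall x \exists y Rxy.
(F1): holds.
(F2): fails — world w has no successor.
(F3): fails — world w0 has no successor.
(F4): holds.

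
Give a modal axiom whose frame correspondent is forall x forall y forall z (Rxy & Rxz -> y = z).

◇s → □s

A defining formula is ◇s → □s (the CD axiom).
Suppose ◇s→□s is valid. Take Rxy, Rxz and set V(s)={y}. Then ◇s at x, so □s at x, so s at z, i.e. z=y.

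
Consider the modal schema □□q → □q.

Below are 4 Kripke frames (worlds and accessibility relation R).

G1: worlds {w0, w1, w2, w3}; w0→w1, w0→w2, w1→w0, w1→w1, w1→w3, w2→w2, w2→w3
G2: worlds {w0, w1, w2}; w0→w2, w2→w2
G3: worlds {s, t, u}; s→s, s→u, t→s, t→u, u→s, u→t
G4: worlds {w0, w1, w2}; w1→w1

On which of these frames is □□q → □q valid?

G1, G2, G4

Frame correspondent (Sahlqvist): ∀x ∀y (Rxy → ∃z (Rxz ∧ Rzy)) — i.e. density.
G1: condition met.
G2: condition met.
G3: fails — Rut but no z with Ruz and Rzt.
G4: condition met.
Valid on: G1, G2, G4.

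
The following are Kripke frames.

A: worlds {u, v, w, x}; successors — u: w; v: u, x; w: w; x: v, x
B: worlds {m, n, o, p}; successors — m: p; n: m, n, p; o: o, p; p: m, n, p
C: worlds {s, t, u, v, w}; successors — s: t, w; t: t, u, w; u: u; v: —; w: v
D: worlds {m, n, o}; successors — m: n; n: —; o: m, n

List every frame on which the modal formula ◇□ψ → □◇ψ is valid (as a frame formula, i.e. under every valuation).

Frame correspondent (Sahlqvist): ∀x ∀y ∀z (Rxy ∧ Rxz → ∃w (Ryw ∧ Rzw)) — i.e. convergence.
A: fails — Rvu and Rvx but u and x have no common successor.
B: ✓.
C: fails — Rsw and Rst but w and t have no common successor.
D: fails — Rmn and Rmn but n and n have no common successor.

B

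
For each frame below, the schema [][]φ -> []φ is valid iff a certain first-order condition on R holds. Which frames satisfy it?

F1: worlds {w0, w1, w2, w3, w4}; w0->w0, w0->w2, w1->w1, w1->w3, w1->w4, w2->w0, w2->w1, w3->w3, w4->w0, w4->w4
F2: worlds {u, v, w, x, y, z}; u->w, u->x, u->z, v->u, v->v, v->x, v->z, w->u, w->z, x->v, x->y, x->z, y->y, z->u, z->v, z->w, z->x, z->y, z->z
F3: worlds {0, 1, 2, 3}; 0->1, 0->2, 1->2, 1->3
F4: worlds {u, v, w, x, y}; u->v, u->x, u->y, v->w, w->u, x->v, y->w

The schema corresponds to density: forall x forall y (Rxy -> exists z (Rxz & Rzy)).
F1: ✓.
F2: ✓.
F3: fails — R12 but no z with R1z and Rz2.
F4: fails — Rwu but no z with Rwz and Rzu.

F1, F2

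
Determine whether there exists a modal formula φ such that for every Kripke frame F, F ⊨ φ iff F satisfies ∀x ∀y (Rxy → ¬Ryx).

Not modally definable

If a class were modally definable it would be closed under surjective bounded morphisms (Goldblatt–Thomason).
The 4-cycle (worlds a,b,c,d with a→b→c→d→a) is asymmetric. Mapping every world to a single reflexive point • is a surjective bounded morphism, and the reflexive point is not asymmetric (R•• but asymmetry requires ¬R••).
So the class is not modally definable.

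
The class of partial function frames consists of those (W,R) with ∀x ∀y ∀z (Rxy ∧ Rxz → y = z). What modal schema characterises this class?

◇r → □r

The condition is partial functionality. The CD schema ◇r → □r defines it.
Suppose ◇r→□r is valid. Take Rxy, Rxz and set V(r)={y}. Then ◇r at x, so □r at x, so r at z, i.e. z=y.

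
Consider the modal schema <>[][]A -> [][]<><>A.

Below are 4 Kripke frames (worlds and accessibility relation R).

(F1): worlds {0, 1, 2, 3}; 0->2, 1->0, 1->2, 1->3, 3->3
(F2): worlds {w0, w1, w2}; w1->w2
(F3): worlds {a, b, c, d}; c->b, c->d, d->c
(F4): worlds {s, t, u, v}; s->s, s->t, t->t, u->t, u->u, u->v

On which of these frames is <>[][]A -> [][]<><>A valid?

(F2)

This is the axiom for a generalized confluence (Geach) condition; its first-order frame correspondent is forall x forall y forall z ((xRy & x R^2 z) -> exists w (y R^2 w & z R^2 w)).
(F1): fails — 1R0, 1R²2 but no w with 0R²w and 2R²w.
(F2): holds.
(F3): fails — cRb, cR²c but no w with bR²w and cR²w.
(F4): fails — uRt, uR²v but no w with tR²w and vR²w.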